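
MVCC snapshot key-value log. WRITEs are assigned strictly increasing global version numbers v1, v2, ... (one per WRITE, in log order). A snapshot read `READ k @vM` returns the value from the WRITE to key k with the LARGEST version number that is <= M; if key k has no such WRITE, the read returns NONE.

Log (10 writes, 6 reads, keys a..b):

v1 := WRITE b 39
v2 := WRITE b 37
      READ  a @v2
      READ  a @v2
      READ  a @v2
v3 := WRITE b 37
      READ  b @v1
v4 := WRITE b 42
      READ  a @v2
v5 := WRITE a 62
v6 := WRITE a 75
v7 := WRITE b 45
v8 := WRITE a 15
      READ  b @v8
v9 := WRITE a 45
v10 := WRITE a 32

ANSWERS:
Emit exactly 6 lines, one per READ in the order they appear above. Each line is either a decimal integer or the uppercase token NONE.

v1: WRITE b=39  (b history now [(1, 39)])
v2: WRITE b=37  (b history now [(1, 39), (2, 37)])
READ a @v2: history=[] -> no version <= 2 -> NONE
READ a @v2: history=[] -> no version <= 2 -> NONE
READ a @v2: history=[] -> no version <= 2 -> NONE
v3: WRITE b=37  (b history now [(1, 39), (2, 37), (3, 37)])
READ b @v1: history=[(1, 39), (2, 37), (3, 37)] -> pick v1 -> 39
v4: WRITE b=42  (b history now [(1, 39), (2, 37), (3, 37), (4, 42)])
READ a @v2: history=[] -> no version <= 2 -> NONE
v5: WRITE a=62  (a history now [(5, 62)])
v6: WRITE a=75  (a history now [(5, 62), (6, 75)])
v7: WRITE b=45  (b history now [(1, 39), (2, 37), (3, 37), (4, 42), (7, 45)])
v8: WRITE a=15  (a history now [(5, 62), (6, 75), (8, 15)])
READ b @v8: history=[(1, 39), (2, 37), (3, 37), (4, 42), (7, 45)] -> pick v7 -> 45
v9: WRITE a=45  (a history now [(5, 62), (6, 75), (8, 15), (9, 45)])
v10: WRITE a=32  (a history now [(5, 62), (6, 75), (8, 15), (9, 45), (10, 32)])

Answer: NONE
NONE
NONE
39
NONE
45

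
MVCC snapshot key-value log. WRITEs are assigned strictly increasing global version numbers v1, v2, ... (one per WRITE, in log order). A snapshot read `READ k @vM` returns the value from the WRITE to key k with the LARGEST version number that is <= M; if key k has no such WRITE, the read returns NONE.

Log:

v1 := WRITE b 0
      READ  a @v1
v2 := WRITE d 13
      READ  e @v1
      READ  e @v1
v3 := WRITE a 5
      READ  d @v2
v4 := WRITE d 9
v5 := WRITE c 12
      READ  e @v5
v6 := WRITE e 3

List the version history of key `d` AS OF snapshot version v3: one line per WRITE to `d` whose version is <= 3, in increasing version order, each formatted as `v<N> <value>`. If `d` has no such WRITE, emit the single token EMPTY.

Answer: v2 13

Derivation:
Scan writes for key=d with version <= 3:
  v1 WRITE b 0 -> skip
  v2 WRITE d 13 -> keep
  v3 WRITE a 5 -> skip
  v4 WRITE d 9 -> drop (> snap)
  v5 WRITE c 12 -> skip
  v6 WRITE e 3 -> skip
Collected: [(2, 13)]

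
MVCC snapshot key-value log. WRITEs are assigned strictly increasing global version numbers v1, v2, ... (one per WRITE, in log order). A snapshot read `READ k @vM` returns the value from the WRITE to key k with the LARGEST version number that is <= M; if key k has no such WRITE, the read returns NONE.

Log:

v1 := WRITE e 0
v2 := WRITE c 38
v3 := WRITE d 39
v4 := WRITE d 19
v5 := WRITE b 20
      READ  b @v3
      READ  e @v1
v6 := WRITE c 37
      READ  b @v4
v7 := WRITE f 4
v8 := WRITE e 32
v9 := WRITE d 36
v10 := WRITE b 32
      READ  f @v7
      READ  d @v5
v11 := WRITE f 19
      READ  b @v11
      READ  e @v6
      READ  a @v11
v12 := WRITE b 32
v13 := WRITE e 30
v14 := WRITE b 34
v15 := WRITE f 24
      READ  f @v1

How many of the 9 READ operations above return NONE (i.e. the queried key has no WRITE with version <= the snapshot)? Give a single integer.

v1: WRITE e=0  (e history now [(1, 0)])
v2: WRITE c=38  (c history now [(2, 38)])
v3: WRITE d=39  (d history now [(3, 39)])
v4: WRITE d=19  (d history now [(3, 39), (4, 19)])
v5: WRITE b=20  (b history now [(5, 20)])
READ b @v3: history=[(5, 20)] -> no version <= 3 -> NONE
READ e @v1: history=[(1, 0)] -> pick v1 -> 0
v6: WRITE c=37  (c history now [(2, 38), (6, 37)])
READ b @v4: history=[(5, 20)] -> no version <= 4 -> NONE
v7: WRITE f=4  (f history now [(7, 4)])
v8: WRITE e=32  (e history now [(1, 0), (8, 32)])
v9: WRITE d=36  (d history now [(3, 39), (4, 19), (9, 36)])
v10: WRITE b=32  (b history now [(5, 20), (10, 32)])
READ f @v7: history=[(7, 4)] -> pick v7 -> 4
READ d @v5: history=[(3, 39), (4, 19), (9, 36)] -> pick v4 -> 19
v11: WRITE f=19  (f history now [(7, 4), (11, 19)])
READ b @v11: history=[(5, 20), (10, 32)] -> pick v10 -> 32
READ e @v6: history=[(1, 0), (8, 32)] -> pick v1 -> 0
READ a @v11: history=[] -> no version <= 11 -> NONE
v12: WRITE b=32  (b history now [(5, 20), (10, 32), (12, 32)])
v13: WRITE e=30  (e history now [(1, 0), (8, 32), (13, 30)])
v14: WRITE b=34  (b history now [(5, 20), (10, 32), (12, 32), (14, 34)])
v15: WRITE f=24  (f history now [(7, 4), (11, 19), (15, 24)])
READ f @v1: history=[(7, 4), (11, 19), (15, 24)] -> no version <= 1 -> NONE
Read results in order: ['NONE', '0', 'NONE', '4', '19', '32', '0', 'NONE', 'NONE']
NONE count = 4

Answer: 4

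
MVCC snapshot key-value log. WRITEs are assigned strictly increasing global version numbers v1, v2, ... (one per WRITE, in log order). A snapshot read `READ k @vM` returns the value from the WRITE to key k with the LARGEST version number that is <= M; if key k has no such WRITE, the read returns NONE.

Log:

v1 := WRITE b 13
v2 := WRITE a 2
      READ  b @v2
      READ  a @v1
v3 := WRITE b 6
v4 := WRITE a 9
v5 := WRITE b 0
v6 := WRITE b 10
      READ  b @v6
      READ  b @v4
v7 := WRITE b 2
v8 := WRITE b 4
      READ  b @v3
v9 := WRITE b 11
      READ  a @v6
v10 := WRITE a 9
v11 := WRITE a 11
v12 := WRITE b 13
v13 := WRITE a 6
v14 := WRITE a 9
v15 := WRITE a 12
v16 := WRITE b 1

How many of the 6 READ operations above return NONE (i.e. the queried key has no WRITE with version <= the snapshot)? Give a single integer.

Answer: 1

Derivation:
v1: WRITE b=13  (b history now [(1, 13)])
v2: WRITE a=2  (a history now [(2, 2)])
READ b @v2: history=[(1, 13)] -> pick v1 -> 13
READ a @v1: history=[(2, 2)] -> no version <= 1 -> NONE
v3: WRITE b=6  (b history now [(1, 13), (3, 6)])
v4: WRITE a=9  (a history now [(2, 2), (4, 9)])
v5: WRITE b=0  (b history now [(1, 13), (3, 6), (5, 0)])
v6: WRITE b=10  (b history now [(1, 13), (3, 6), (5, 0), (6, 10)])
READ b @v6: history=[(1, 13), (3, 6), (5, 0), (6, 10)] -> pick v6 -> 10
READ b @v4: history=[(1, 13), (3, 6), (5, 0), (6, 10)] -> pick v3 -> 6
v7: WRITE b=2  (b history now [(1, 13), (3, 6), (5, 0), (6, 10), (7, 2)])
v8: WRITE b=4  (b history now [(1, 13), (3, 6), (5, 0), (6, 10), (7, 2), (8, 4)])
READ b @v3: history=[(1, 13), (3, 6), (5, 0), (6, 10), (7, 2), (8, 4)] -> pick v3 -> 6
v9: WRITE b=11  (b history now [(1, 13), (3, 6), (5, 0), (6, 10), (7, 2), (8, 4), (9, 11)])
READ a @v6: history=[(2, 2), (4, 9)] -> pick v4 -> 9
v10: WRITE a=9  (a history now [(2, 2), (4, 9), (10, 9)])
v11: WRITE a=11  (a history now [(2, 2), (4, 9), (10, 9), (11, 11)])
v12: WRITE b=13  (b history now [(1, 13), (3, 6), (5, 0), (6, 10), (7, 2), (8, 4), (9, 11), (12, 13)])
v13: WRITE a=6  (a history now [(2, 2), (4, 9), (10, 9), (11, 11), (13, 6)])
v14: WRITE a=9  (a history now [(2, 2), (4, 9), (10, 9), (11, 11), (13, 6), (14, 9)])
v15: WRITE a=12  (a history now [(2, 2), (4, 9), (10, 9), (11, 11), (13, 6), (14, 9), (15, 12)])
v16: WRITE b=1  (b history now [(1, 13), (3, 6), (5, 0), (6, 10), (7, 2), (8, 4), (9, 11), (12, 13), (16, 1)])
Read results in order: ['13', 'NONE', '10', '6', '6', '9']
NONE count = 1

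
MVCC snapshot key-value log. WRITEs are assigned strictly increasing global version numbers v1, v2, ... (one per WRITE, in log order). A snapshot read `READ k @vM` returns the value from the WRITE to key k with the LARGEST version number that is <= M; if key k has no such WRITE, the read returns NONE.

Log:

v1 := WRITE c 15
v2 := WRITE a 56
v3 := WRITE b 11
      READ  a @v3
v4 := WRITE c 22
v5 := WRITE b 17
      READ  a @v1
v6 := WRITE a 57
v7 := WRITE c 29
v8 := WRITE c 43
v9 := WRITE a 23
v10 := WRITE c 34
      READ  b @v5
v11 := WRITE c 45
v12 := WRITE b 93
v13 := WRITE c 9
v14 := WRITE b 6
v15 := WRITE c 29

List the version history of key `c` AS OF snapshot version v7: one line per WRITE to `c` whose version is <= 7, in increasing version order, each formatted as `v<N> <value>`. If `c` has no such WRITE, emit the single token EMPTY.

Answer: v1 15
v4 22
v7 29

Derivation:
Scan writes for key=c with version <= 7:
  v1 WRITE c 15 -> keep
  v2 WRITE a 56 -> skip
  v3 WRITE b 11 -> skip
  v4 WRITE c 22 -> keep
  v5 WRITE b 17 -> skip
  v6 WRITE a 57 -> skip
  v7 WRITE c 29 -> keep
  v8 WRITE c 43 -> drop (> snap)
  v9 WRITE a 23 -> skip
  v10 WRITE c 34 -> drop (> snap)
  v11 WRITE c 45 -> drop (> snap)
  v12 WRITE b 93 -> skip
  v13 WRITE c 9 -> drop (> snap)
  v14 WRITE b 6 -> skip
  v15 WRITE c 29 -> drop (> snap)
Collected: [(1, 15), (4, 22), (7, 29)]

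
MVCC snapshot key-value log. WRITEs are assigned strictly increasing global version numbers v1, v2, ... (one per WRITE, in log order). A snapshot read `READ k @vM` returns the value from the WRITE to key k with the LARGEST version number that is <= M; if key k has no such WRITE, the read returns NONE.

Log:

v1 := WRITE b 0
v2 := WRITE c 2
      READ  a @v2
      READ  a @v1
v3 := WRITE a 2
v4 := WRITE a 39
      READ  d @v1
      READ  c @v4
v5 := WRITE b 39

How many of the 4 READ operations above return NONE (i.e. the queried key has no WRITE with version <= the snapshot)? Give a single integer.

Answer: 3

Derivation:
v1: WRITE b=0  (b history now [(1, 0)])
v2: WRITE c=2  (c history now [(2, 2)])
READ a @v2: history=[] -> no version <= 2 -> NONE
READ a @v1: history=[] -> no version <= 1 -> NONE
v3: WRITE a=2  (a history now [(3, 2)])
v4: WRITE a=39  (a history now [(3, 2), (4, 39)])
READ d @v1: history=[] -> no version <= 1 -> NONE
READ c @v4: history=[(2, 2)] -> pick v2 -> 2
v5: WRITE b=39  (b history now [(1, 0), (5, 39)])
Read results in order: ['NONE', 'NONE', 'NONE', '2']
NONE count = 3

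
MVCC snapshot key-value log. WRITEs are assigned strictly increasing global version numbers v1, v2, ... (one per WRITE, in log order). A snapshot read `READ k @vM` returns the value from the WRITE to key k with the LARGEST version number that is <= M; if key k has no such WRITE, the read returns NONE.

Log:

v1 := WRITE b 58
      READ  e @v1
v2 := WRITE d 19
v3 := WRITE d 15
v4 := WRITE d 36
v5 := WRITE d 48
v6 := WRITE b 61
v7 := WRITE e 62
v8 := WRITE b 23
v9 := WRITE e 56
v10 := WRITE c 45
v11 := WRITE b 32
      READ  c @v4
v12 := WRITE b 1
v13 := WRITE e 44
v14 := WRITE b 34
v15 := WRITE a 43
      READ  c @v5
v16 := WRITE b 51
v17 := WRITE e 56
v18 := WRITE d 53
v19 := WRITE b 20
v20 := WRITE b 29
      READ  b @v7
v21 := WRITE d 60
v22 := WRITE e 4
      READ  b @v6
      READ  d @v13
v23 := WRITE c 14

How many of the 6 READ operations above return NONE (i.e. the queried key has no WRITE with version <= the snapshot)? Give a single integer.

v1: WRITE b=58  (b history now [(1, 58)])
READ e @v1: history=[] -> no version <= 1 -> NONE
v2: WRITE d=19  (d history now [(2, 19)])
v3: WRITE d=15  (d history now [(2, 19), (3, 15)])
v4: WRITE d=36  (d history now [(2, 19), (3, 15), (4, 36)])
v5: WRITE d=48  (d history now [(2, 19), (3, 15), (4, 36), (5, 48)])
v6: WRITE b=61  (b history now [(1, 58), (6, 61)])
v7: WRITE e=62  (e history now [(7, 62)])
v8: WRITE b=23  (b history now [(1, 58), (6, 61), (8, 23)])
v9: WRITE e=56  (e history now [(7, 62), (9, 56)])
v10: WRITE c=45  (c history now [(10, 45)])
v11: WRITE b=32  (b history now [(1, 58), (6, 61), (8, 23), (11, 32)])
READ c @v4: history=[(10, 45)] -> no version <= 4 -> NONE
v12: WRITE b=1  (b history now [(1, 58), (6, 61), (8, 23), (11, 32), (12, 1)])
v13: WRITE e=44  (e history now [(7, 62), (9, 56), (13, 44)])
v14: WRITE b=34  (b history now [(1, 58), (6, 61), (8, 23), (11, 32), (12, 1), (14, 34)])
v15: WRITE a=43  (a history now [(15, 43)])
READ c @v5: history=[(10, 45)] -> no version <= 5 -> NONE
v16: WRITE b=51  (b history now [(1, 58), (6, 61), (8, 23), (11, 32), (12, 1), (14, 34), (16, 51)])
v17: WRITE e=56  (e history now [(7, 62), (9, 56), (13, 44), (17, 56)])
v18: WRITE d=53  (d history now [(2, 19), (3, 15), (4, 36), (5, 48), (18, 53)])
v19: WRITE b=20  (b history now [(1, 58), (6, 61), (8, 23), (11, 32), (12, 1), (14, 34), (16, 51), (19, 20)])
v20: WRITE b=29  (b history now [(1, 58), (6, 61), (8, 23), (11, 32), (12, 1), (14, 34), (16, 51), (19, 20), (20, 29)])
READ b @v7: history=[(1, 58), (6, 61), (8, 23), (11, 32), (12, 1), (14, 34), (16, 51), (19, 20), (20, 29)] -> pick v6 -> 61
v21: WRITE d=60  (d history now [(2, 19), (3, 15), (4, 36), (5, 48), (18, 53), (21, 60)])
v22: WRITE e=4  (e history now [(7, 62), (9, 56), (13, 44), (17, 56), (22, 4)])
READ b @v6: history=[(1, 58), (6, 61), (8, 23), (11, 32), (12, 1), (14, 34), (16, 51), (19, 20), (20, 29)] -> pick v6 -> 61
READ d @v13: history=[(2, 19), (3, 15), (4, 36), (5, 48), (18, 53), (21, 60)] -> pick v5 -> 48
v23: WRITE c=14  (c history now [(10, 45), (23, 14)])
Read results in order: ['NONE', 'NONE', 'NONE', '61', '61', '48']
NONE count = 3

Answer: 3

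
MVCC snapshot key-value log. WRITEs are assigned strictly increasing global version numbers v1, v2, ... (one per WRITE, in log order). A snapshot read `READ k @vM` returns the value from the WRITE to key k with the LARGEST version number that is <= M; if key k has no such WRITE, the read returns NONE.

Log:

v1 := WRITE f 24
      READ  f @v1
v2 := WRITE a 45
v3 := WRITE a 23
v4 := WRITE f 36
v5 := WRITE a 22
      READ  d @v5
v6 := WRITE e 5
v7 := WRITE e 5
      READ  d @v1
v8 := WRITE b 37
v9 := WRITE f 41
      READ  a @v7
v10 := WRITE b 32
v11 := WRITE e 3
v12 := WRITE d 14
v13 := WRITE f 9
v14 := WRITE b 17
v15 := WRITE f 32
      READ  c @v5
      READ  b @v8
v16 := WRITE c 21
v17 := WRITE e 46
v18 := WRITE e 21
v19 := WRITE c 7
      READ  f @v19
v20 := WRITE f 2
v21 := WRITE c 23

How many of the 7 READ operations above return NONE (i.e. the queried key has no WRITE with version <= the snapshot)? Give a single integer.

Answer: 3

Derivation:
v1: WRITE f=24  (f history now [(1, 24)])
READ f @v1: history=[(1, 24)] -> pick v1 -> 24
v2: WRITE a=45  (a history now [(2, 45)])
v3: WRITE a=23  (a history now [(2, 45), (3, 23)])
v4: WRITE f=36  (f history now [(1, 24), (4, 36)])
v5: WRITE a=22  (a history now [(2, 45), (3, 23), (5, 22)])
READ d @v5: history=[] -> no version <= 5 -> NONE
v6: WRITE e=5  (e history now [(6, 5)])
v7: WRITE e=5  (e history now [(6, 5), (7, 5)])
READ d @v1: history=[] -> no version <= 1 -> NONE
v8: WRITE b=37  (b history now [(8, 37)])
v9: WRITE f=41  (f history now [(1, 24), (4, 36), (9, 41)])
READ a @v7: history=[(2, 45), (3, 23), (5, 22)] -> pick v5 -> 22
v10: WRITE b=32  (b history now [(8, 37), (10, 32)])
v11: WRITE e=3  (e history now [(6, 5), (7, 5), (11, 3)])
v12: WRITE d=14  (d history now [(12, 14)])
v13: WRITE f=9  (f history now [(1, 24), (4, 36), (9, 41), (13, 9)])
v14: WRITE b=17  (b history now [(8, 37), (10, 32), (14, 17)])
v15: WRITE f=32  (f history now [(1, 24), (4, 36), (9, 41), (13, 9), (15, 32)])
READ c @v5: history=[] -> no version <= 5 -> NONE
READ b @v8: history=[(8, 37), (10, 32), (14, 17)] -> pick v8 -> 37
v16: WRITE c=21  (c history now [(16, 21)])
v17: WRITE e=46  (e history now [(6, 5), (7, 5), (11, 3), (17, 46)])
v18: WRITE e=21  (e history now [(6, 5), (7, 5), (11, 3), (17, 46), (18, 21)])
v19: WRITE c=7  (c history now [(16, 21), (19, 7)])
READ f @v19: history=[(1, 24), (4, 36), (9, 41), (13, 9), (15, 32)] -> pick v15 -> 32
v20: WRITE f=2  (f history now [(1, 24), (4, 36), (9, 41), (13, 9), (15, 32), (20, 2)])
v21: WRITE c=23  (c history now [(16, 21), (19, 7), (21, 23)])
Read results in order: ['24', 'NONE', 'NONE', '22', 'NONE', '37', '32']
NONE count = 3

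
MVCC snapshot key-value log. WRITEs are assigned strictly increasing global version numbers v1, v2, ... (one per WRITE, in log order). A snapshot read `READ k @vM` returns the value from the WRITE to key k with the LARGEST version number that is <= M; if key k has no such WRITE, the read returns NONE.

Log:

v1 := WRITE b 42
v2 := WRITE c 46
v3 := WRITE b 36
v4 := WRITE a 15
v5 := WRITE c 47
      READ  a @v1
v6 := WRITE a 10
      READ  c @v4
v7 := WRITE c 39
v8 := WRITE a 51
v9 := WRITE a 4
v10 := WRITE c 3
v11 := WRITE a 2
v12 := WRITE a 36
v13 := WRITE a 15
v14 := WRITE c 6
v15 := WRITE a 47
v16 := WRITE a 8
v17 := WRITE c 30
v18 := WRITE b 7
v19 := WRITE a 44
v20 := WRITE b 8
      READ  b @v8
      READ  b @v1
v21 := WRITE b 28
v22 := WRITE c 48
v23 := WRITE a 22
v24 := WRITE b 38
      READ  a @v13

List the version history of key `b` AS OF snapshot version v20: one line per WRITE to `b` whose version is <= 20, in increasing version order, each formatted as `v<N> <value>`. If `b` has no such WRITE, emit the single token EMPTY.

Scan writes for key=b with version <= 20:
  v1 WRITE b 42 -> keep
  v2 WRITE c 46 -> skip
  v3 WRITE b 36 -> keep
  v4 WRITE a 15 -> skip
  v5 WRITE c 47 -> skip
  v6 WRITE a 10 -> skip
  v7 WRITE c 39 -> skip
  v8 WRITE a 51 -> skip
  v9 WRITE a 4 -> skip
  v10 WRITE c 3 -> skip
  v11 WRITE a 2 -> skip
  v12 WRITE a 36 -> skip
  v13 WRITE a 15 -> skip
  v14 WRITE c 6 -> skip
  v15 WRITE a 47 -> skip
  v16 WRITE a 8 -> skip
  v17 WRITE c 30 -> skip
  v18 WRITE b 7 -> keep
  v19 WRITE a 44 -> skip
  v20 WRITE b 8 -> keep
  v21 WRITE b 28 -> drop (> snap)
  v22 WRITE c 48 -> skip
  v23 WRITE a 22 -> skip
  v24 WRITE b 38 -> drop (> snap)
Collected: [(1, 42), (3, 36), (18, 7), (20, 8)]

Answer: v1 42
v3 36
v18 7
v20 8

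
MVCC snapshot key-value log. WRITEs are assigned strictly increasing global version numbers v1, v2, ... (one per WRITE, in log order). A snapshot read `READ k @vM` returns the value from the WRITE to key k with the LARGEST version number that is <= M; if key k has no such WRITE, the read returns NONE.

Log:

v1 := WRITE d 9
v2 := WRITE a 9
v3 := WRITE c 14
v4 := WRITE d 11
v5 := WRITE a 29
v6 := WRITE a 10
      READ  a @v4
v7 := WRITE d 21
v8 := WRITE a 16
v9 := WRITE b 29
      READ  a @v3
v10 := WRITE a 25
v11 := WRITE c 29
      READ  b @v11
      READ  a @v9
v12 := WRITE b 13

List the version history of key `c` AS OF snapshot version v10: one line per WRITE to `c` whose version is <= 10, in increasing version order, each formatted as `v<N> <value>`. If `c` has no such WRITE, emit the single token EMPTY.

Answer: v3 14

Derivation:
Scan writes for key=c with version <= 10:
  v1 WRITE d 9 -> skip
  v2 WRITE a 9 -> skip
  v3 WRITE c 14 -> keep
  v4 WRITE d 11 -> skip
  v5 WRITE a 29 -> skip
  v6 WRITE a 10 -> skip
  v7 WRITE d 21 -> skip
  v8 WRITE a 16 -> skip
  v9 WRITE b 29 -> skip
  v10 WRITE a 25 -> skip
  v11 WRITE c 29 -> drop (> snap)
  v12 WRITE b 13 -> skip
Collected: [(3, 14)]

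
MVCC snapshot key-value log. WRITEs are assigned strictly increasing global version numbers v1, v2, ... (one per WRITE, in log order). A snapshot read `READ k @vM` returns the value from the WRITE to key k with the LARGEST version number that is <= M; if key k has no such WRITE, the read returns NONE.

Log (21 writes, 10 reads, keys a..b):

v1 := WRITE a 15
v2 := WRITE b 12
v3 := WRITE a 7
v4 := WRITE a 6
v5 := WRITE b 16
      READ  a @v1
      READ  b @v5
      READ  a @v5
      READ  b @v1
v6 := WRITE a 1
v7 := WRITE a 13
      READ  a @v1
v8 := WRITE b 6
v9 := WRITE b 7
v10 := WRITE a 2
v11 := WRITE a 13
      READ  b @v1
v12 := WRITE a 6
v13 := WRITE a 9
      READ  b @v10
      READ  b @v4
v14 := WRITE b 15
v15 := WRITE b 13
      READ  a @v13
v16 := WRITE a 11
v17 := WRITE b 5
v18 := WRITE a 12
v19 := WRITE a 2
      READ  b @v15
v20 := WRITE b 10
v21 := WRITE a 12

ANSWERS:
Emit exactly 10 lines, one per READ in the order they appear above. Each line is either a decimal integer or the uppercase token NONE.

Answer: 15
16
6
NONE
15
NONE
7
12
9
13

Derivation:
v1: WRITE a=15  (a history now [(1, 15)])
v2: WRITE b=12  (b history now [(2, 12)])
v3: WRITE a=7  (a history now [(1, 15), (3, 7)])
v4: WRITE a=6  (a history now [(1, 15), (3, 7), (4, 6)])
v5: WRITE b=16  (b history now [(2, 12), (5, 16)])
READ a @v1: history=[(1, 15), (3, 7), (4, 6)] -> pick v1 -> 15
READ b @v5: history=[(2, 12), (5, 16)] -> pick v5 -> 16
READ a @v5: history=[(1, 15), (3, 7), (4, 6)] -> pick v4 -> 6
READ b @v1: history=[(2, 12), (5, 16)] -> no version <= 1 -> NONE
v6: WRITE a=1  (a history now [(1, 15), (3, 7), (4, 6), (6, 1)])
v7: WRITE a=13  (a history now [(1, 15), (3, 7), (4, 6), (6, 1), (7, 13)])
READ a @v1: history=[(1, 15), (3, 7), (4, 6), (6, 1), (7, 13)] -> pick v1 -> 15
v8: WRITE b=6  (b history now [(2, 12), (5, 16), (8, 6)])
v9: WRITE b=7  (b history now [(2, 12), (5, 16), (8, 6), (9, 7)])
v10: WRITE a=2  (a history now [(1, 15), (3, 7), (4, 6), (6, 1), (7, 13), (10, 2)])
v11: WRITE a=13  (a history now [(1, 15), (3, 7), (4, 6), (6, 1), (7, 13), (10, 2), (11, 13)])
READ b @v1: history=[(2, 12), (5, 16), (8, 6), (9, 7)] -> no version <= 1 -> NONE
v12: WRITE a=6  (a history now [(1, 15), (3, 7), (4, 6), (6, 1), (7, 13), (10, 2), (11, 13), (12, 6)])
v13: WRITE a=9  (a history now [(1, 15), (3, 7), (4, 6), (6, 1), (7, 13), (10, 2), (11, 13), (12, 6), (13, 9)])
READ b @v10: history=[(2, 12), (5, 16), (8, 6), (9, 7)] -> pick v9 -> 7
READ b @v4: history=[(2, 12), (5, 16), (8, 6), (9, 7)] -> pick v2 -> 12
v14: WRITE b=15  (b history now [(2, 12), (5, 16), (8, 6), (9, 7), (14, 15)])
v15: WRITE b=13  (b history now [(2, 12), (5, 16), (8, 6), (9, 7), (14, 15), (15, 13)])
READ a @v13: history=[(1, 15), (3, 7), (4, 6), (6, 1), (7, 13), (10, 2), (11, 13), (12, 6), (13, 9)] -> pick v13 -> 9
v16: WRITE a=11  (a history now [(1, 15), (3, 7), (4, 6), (6, 1), (7, 13), (10, 2), (11, 13), (12, 6), (13, 9), (16, 11)])
v17: WRITE b=5  (b history now [(2, 12), (5, 16), (8, 6), (9, 7), (14, 15), (15, 13), (17, 5)])
v18: WRITE a=12  (a history now [(1, 15), (3, 7), (4, 6), (6, 1), (7, 13), (10, 2), (11, 13), (12, 6), (13, 9), (16, 11), (18, 12)])
v19: WRITE a=2  (a history now [(1, 15), (3, 7), (4, 6), (6, 1), (7, 13), (10, 2), (11, 13), (12, 6), (13, 9), (16, 11), (18, 12), (19, 2)])
READ b @v15: history=[(2, 12), (5, 16), (8, 6), (9, 7), (14, 15), (15, 13), (17, 5)] -> pick v15 -> 13
v20: WRITE b=10  (b history now [(2, 12), (5, 16), (8, 6), (9, 7), (14, 15), (15, 13), (17, 5), (20, 10)])
v21: WRITE a=12  (a history now [(1, 15), (3, 7), (4, 6), (6, 1), (7, 13), (10, 2), (11, 13), (12, 6), (13, 9), (16, 11), (18, 12), (19, 2), (21, 12)])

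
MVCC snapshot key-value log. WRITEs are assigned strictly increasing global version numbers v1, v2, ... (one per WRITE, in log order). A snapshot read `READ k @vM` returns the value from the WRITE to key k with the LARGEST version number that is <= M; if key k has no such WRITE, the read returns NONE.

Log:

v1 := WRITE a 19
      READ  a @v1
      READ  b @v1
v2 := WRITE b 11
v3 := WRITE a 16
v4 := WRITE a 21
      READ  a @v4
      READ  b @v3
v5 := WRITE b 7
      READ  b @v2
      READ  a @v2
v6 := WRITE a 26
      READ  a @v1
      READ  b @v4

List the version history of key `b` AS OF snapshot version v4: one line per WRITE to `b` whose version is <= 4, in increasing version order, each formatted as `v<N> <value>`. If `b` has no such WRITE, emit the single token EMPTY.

Answer: v2 11

Derivation:
Scan writes for key=b with version <= 4:
  v1 WRITE a 19 -> skip
  v2 WRITE b 11 -> keep
  v3 WRITE a 16 -> skip
  v4 WRITE a 21 -> skip
  v5 WRITE b 7 -> drop (> snap)
  v6 WRITE a 26 -> skip
Collected: [(2, 11)]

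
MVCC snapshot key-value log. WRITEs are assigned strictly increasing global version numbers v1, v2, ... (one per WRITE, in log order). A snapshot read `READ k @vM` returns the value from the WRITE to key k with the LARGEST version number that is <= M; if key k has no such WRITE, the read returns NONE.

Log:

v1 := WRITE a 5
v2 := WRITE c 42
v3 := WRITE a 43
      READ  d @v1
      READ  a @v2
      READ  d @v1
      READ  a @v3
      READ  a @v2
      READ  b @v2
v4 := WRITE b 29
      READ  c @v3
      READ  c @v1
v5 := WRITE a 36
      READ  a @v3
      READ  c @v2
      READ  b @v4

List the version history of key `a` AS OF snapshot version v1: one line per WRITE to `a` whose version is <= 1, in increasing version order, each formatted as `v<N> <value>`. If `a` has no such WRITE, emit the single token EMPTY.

Scan writes for key=a with version <= 1:
  v1 WRITE a 5 -> keep
  v2 WRITE c 42 -> skip
  v3 WRITE a 43 -> drop (> snap)
  v4 WRITE b 29 -> skip
  v5 WRITE a 36 -> drop (> snap)
Collected: [(1, 5)]

Answer: v1 5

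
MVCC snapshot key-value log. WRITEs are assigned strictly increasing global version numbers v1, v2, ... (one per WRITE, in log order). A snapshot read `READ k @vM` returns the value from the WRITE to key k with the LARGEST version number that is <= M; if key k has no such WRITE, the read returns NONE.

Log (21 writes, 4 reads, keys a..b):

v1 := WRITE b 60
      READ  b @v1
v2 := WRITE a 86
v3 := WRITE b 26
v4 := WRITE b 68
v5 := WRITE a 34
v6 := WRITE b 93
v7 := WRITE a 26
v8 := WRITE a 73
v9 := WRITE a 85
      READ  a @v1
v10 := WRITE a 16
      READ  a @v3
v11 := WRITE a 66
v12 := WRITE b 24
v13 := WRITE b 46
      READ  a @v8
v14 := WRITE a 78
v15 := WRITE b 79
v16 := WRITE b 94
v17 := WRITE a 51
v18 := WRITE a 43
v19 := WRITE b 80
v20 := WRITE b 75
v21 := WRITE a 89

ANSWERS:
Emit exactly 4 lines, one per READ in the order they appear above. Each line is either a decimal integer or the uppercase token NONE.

Answer: 60
NONE
86
73

Derivation:
v1: WRITE b=60  (b history now [(1, 60)])
READ b @v1: history=[(1, 60)] -> pick v1 -> 60
v2: WRITE a=86  (a history now [(2, 86)])
v3: WRITE b=26  (b history now [(1, 60), (3, 26)])
v4: WRITE b=68  (b history now [(1, 60), (3, 26), (4, 68)])
v5: WRITE a=34  (a history now [(2, 86), (5, 34)])
v6: WRITE b=93  (b history now [(1, 60), (3, 26), (4, 68), (6, 93)])
v7: WRITE a=26  (a history now [(2, 86), (5, 34), (7, 26)])
v8: WRITE a=73  (a history now [(2, 86), (5, 34), (7, 26), (8, 73)])
v9: WRITE a=85  (a history now [(2, 86), (5, 34), (7, 26), (8, 73), (9, 85)])
READ a @v1: history=[(2, 86), (5, 34), (7, 26), (8, 73), (9, 85)] -> no version <= 1 -> NONE
v10: WRITE a=16  (a history now [(2, 86), (5, 34), (7, 26), (8, 73), (9, 85), (10, 16)])
READ a @v3: history=[(2, 86), (5, 34), (7, 26), (8, 73), (9, 85), (10, 16)] -> pick v2 -> 86
v11: WRITE a=66  (a history now [(2, 86), (5, 34), (7, 26), (8, 73), (9, 85), (10, 16), (11, 66)])
v12: WRITE b=24  (b history now [(1, 60), (3, 26), (4, 68), (6, 93), (12, 24)])
v13: WRITE b=46  (b history now [(1, 60), (3, 26), (4, 68), (6, 93), (12, 24), (13, 46)])
READ a @v8: history=[(2, 86), (5, 34), (7, 26), (8, 73), (9, 85), (10, 16), (11, 66)] -> pick v8 -> 73
v14: WRITE a=78  (a history now [(2, 86), (5, 34), (7, 26), (8, 73), (9, 85), (10, 16), (11, 66), (14, 78)])
v15: WRITE b=79  (b history now [(1, 60), (3, 26), (4, 68), (6, 93), (12, 24), (13, 46), (15, 79)])
v16: WRITE b=94  (b history now [(1, 60), (3, 26), (4, 68), (6, 93), (12, 24), (13, 46), (15, 79), (16, 94)])
v17: WRITE a=51  (a history now [(2, 86), (5, 34), (7, 26), (8, 73), (9, 85), (10, 16), (11, 66), (14, 78), (17, 51)])
v18: WRITE a=43  (a history now [(2, 86), (5, 34), (7, 26), (8, 73), (9, 85), (10, 16), (11, 66), (14, 78), (17, 51), (18, 43)])
v19: WRITE b=80  (b history now [(1, 60), (3, 26), (4, 68), (6, 93), (12, 24), (13, 46), (15, 79), (16, 94), (19, 80)])
v20: WRITE b=75  (b history now [(1, 60), (3, 26), (4, 68), (6, 93), (12, 24), (13, 46), (15, 79), (16, 94), (19, 80), (20, 75)])
v21: WRITE a=89  (a history now [(2, 86), (5, 34), (7, 26), (8, 73), (9, 85), (10, 16), (11, 66), (14, 78), (17, 51), (18, 43), (21, 89)])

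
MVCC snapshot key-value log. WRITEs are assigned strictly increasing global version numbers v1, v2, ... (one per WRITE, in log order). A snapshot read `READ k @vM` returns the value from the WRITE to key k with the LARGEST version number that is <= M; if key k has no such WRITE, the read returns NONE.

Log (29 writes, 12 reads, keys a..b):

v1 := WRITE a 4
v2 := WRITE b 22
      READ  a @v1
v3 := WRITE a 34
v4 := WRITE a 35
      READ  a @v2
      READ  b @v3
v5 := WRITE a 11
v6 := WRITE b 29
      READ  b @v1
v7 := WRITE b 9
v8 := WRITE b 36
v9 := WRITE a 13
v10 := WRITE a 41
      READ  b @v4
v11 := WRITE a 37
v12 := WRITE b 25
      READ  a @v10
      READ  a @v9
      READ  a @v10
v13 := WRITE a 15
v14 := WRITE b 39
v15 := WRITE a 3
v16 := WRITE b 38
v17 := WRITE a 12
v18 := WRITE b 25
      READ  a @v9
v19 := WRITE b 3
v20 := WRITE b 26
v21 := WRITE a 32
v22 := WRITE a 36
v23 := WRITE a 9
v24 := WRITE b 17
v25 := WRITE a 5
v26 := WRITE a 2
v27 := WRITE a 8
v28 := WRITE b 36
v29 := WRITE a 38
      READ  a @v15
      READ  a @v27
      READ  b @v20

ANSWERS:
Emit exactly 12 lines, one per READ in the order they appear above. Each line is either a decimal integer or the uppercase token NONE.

v1: WRITE a=4  (a history now [(1, 4)])
v2: WRITE b=22  (b history now [(2, 22)])
READ a @v1: history=[(1, 4)] -> pick v1 -> 4
v3: WRITE a=34  (a history now [(1, 4), (3, 34)])
v4: WRITE a=35  (a history now [(1, 4), (3, 34), (4, 35)])
READ a @v2: history=[(1, 4), (3, 34), (4, 35)] -> pick v1 -> 4
READ b @v3: history=[(2, 22)] -> pick v2 -> 22
v5: WRITE a=11  (a history now [(1, 4), (3, 34), (4, 35), (5, 11)])
v6: WRITE b=29  (b history now [(2, 22), (6, 29)])
READ b @v1: history=[(2, 22), (6, 29)] -> no version <= 1 -> NONE
v7: WRITE b=9  (b history now [(2, 22), (6, 29), (7, 9)])
v8: WRITE b=36  (b history now [(2, 22), (6, 29), (7, 9), (8, 36)])
v9: WRITE a=13  (a history now [(1, 4), (3, 34), (4, 35), (5, 11), (9, 13)])
v10: WRITE a=41  (a history now [(1, 4), (3, 34), (4, 35), (5, 11), (9, 13), (10, 41)])
READ b @v4: history=[(2, 22), (6, 29), (7, 9), (8, 36)] -> pick v2 -> 22
v11: WRITE a=37  (a history now [(1, 4), (3, 34), (4, 35), (5, 11), (9, 13), (10, 41), (11, 37)])
v12: WRITE b=25  (b history now [(2, 22), (6, 29), (7, 9), (8, 36), (12, 25)])
READ a @v10: history=[(1, 4), (3, 34), (4, 35), (5, 11), (9, 13), (10, 41), (11, 37)] -> pick v10 -> 41
READ a @v9: history=[(1, 4), (3, 34), (4, 35), (5, 11), (9, 13), (10, 41), (11, 37)] -> pick v9 -> 13
READ a @v10: history=[(1, 4), (3, 34), (4, 35), (5, 11), (9, 13), (10, 41), (11, 37)] -> pick v10 -> 41
v13: WRITE a=15  (a history now [(1, 4), (3, 34), (4, 35), (5, 11), (9, 13), (10, 41), (11, 37), (13, 15)])
v14: WRITE b=39  (b history now [(2, 22), (6, 29), (7, 9), (8, 36), (12, 25), (14, 39)])
v15: WRITE a=3  (a history now [(1, 4), (3, 34), (4, 35), (5, 11), (9, 13), (10, 41), (11, 37), (13, 15), (15, 3)])
v16: WRITE b=38  (b history now [(2, 22), (6, 29), (7, 9), (8, 36), (12, 25), (14, 39), (16, 38)])
v17: WRITE a=12  (a history now [(1, 4), (3, 34), (4, 35), (5, 11), (9, 13), (10, 41), (11, 37), (13, 15), (15, 3), (17, 12)])
v18: WRITE b=25  (b history now [(2, 22), (6, 29), (7, 9), (8, 36), (12, 25), (14, 39), (16, 38), (18, 25)])
READ a @v9: history=[(1, 4), (3, 34), (4, 35), (5, 11), (9, 13), (10, 41), (11, 37), (13, 15), (15, 3), (17, 12)] -> pick v9 -> 13
v19: WRITE b=3  (b history now [(2, 22), (6, 29), (7, 9), (8, 36), (12, 25), (14, 39), (16, 38), (18, 25), (19, 3)])
v20: WRITE b=26  (b history now [(2, 22), (6, 29), (7, 9), (8, 36), (12, 25), (14, 39), (16, 38), (18, 25), (19, 3), (20, 26)])
v21: WRITE a=32  (a history now [(1, 4), (3, 34), (4, 35), (5, 11), (9, 13), (10, 41), (11, 37), (13, 15), (15, 3), (17, 12), (21, 32)])
v22: WRITE a=36  (a history now [(1, 4), (3, 34), (4, 35), (5, 11), (9, 13), (10, 41), (11, 37), (13, 15), (15, 3), (17, 12), (21, 32), (22, 36)])
v23: WRITE a=9  (a history now [(1, 4), (3, 34), (4, 35), (5, 11), (9, 13), (10, 41), (11, 37), (13, 15), (15, 3), (17, 12), (21, 32), (22, 36), (23, 9)])
v24: WRITE b=17  (b history now [(2, 22), (6, 29), (7, 9), (8, 36), (12, 25), (14, 39), (16, 38), (18, 25), (19, 3), (20, 26), (24, 17)])
v25: WRITE a=5  (a history now [(1, 4), (3, 34), (4, 35), (5, 11), (9, 13), (10, 41), (11, 37), (13, 15), (15, 3), (17, 12), (21, 32), (22, 36), (23, 9), (25, 5)])
v26: WRITE a=2  (a history now [(1, 4), (3, 34), (4, 35), (5, 11), (9, 13), (10, 41), (11, 37), (13, 15), (15, 3), (17, 12), (21, 32), (22, 36), (23, 9), (25, 5), (26, 2)])
v27: WRITE a=8  (a history now [(1, 4), (3, 34), (4, 35), (5, 11), (9, 13), (10, 41), (11, 37), (13, 15), (15, 3), (17, 12), (21, 32), (22, 36), (23, 9), (25, 5), (26, 2), (27, 8)])
v28: WRITE b=36  (b history now [(2, 22), (6, 29), (7, 9), (8, 36), (12, 25), (14, 39), (16, 38), (18, 25), (19, 3), (20, 26), (24, 17), (28, 36)])
v29: WRITE a=38  (a history now [(1, 4), (3, 34), (4, 35), (5, 11), (9, 13), (10, 41), (11, 37), (13, 15), (15, 3), (17, 12), (21, 32), (22, 36), (23, 9), (25, 5), (26, 2), (27, 8), (29, 38)])
READ a @v15: history=[(1, 4), (3, 34), (4, 35), (5, 11), (9, 13), (10, 41), (11, 37), (13, 15), (15, 3), (17, 12), (21, 32), (22, 36), (23, 9), (25, 5), (26, 2), (27, 8), (29, 38)] -> pick v15 -> 3
READ a @v27: history=[(1, 4), (3, 34), (4, 35), (5, 11), (9, 13), (10, 41), (11, 37), (13, 15), (15, 3), (17, 12), (21, 32), (22, 36), (23, 9), (25, 5), (26, 2), (27, 8), (29, 38)] -> pick v27 -> 8
READ b @v20: history=[(2, 22), (6, 29), (7, 9), (8, 36), (12, 25), (14, 39), (16, 38), (18, 25), (19, 3), (20, 26), (24, 17), (28, 36)] -> pick v20 -> 26

Answer: 4
4
22
NONE
22
41
13
41
13
3
8
26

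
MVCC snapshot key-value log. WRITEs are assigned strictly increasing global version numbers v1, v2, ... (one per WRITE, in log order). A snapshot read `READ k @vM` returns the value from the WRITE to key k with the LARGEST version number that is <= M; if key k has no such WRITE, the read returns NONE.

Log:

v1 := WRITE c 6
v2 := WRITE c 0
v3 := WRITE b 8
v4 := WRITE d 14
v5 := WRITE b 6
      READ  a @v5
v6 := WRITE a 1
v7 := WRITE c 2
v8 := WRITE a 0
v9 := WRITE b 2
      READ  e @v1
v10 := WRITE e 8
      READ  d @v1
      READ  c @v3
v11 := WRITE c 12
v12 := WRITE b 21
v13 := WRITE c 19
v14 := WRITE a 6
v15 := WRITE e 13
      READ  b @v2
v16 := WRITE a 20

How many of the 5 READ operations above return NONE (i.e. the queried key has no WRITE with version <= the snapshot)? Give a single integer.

v1: WRITE c=6  (c history now [(1, 6)])
v2: WRITE c=0  (c history now [(1, 6), (2, 0)])
v3: WRITE b=8  (b history now [(3, 8)])
v4: WRITE d=14  (d history now [(4, 14)])
v5: WRITE b=6  (b history now [(3, 8), (5, 6)])
READ a @v5: history=[] -> no version <= 5 -> NONE
v6: WRITE a=1  (a history now [(6, 1)])
v7: WRITE c=2  (c history now [(1, 6), (2, 0), (7, 2)])
v8: WRITE a=0  (a history now [(6, 1), (8, 0)])
v9: WRITE b=2  (b history now [(3, 8), (5, 6), (9, 2)])
READ e @v1: history=[] -> no version <= 1 -> NONE
v10: WRITE e=8  (e history now [(10, 8)])
READ d @v1: history=[(4, 14)] -> no version <= 1 -> NONE
READ c @v3: history=[(1, 6), (2, 0), (7, 2)] -> pick v2 -> 0
v11: WRITE c=12  (c history now [(1, 6), (2, 0), (7, 2), (11, 12)])
v12: WRITE b=21  (b history now [(3, 8), (5, 6), (9, 2), (12, 21)])
v13: WRITE c=19  (c history now [(1, 6), (2, 0), (7, 2), (11, 12), (13, 19)])
v14: WRITE a=6  (a history now [(6, 1), (8, 0), (14, 6)])
v15: WRITE e=13  (e history now [(10, 8), (15, 13)])
READ b @v2: history=[(3, 8), (5, 6), (9, 2), (12, 21)] -> no version <= 2 -> NONE
v16: WRITE a=20  (a history now [(6, 1), (8, 0), (14, 6), (16, 20)])
Read results in order: ['NONE', 'NONE', 'NONE', '0', 'NONE']
NONE count = 4

Answer: 4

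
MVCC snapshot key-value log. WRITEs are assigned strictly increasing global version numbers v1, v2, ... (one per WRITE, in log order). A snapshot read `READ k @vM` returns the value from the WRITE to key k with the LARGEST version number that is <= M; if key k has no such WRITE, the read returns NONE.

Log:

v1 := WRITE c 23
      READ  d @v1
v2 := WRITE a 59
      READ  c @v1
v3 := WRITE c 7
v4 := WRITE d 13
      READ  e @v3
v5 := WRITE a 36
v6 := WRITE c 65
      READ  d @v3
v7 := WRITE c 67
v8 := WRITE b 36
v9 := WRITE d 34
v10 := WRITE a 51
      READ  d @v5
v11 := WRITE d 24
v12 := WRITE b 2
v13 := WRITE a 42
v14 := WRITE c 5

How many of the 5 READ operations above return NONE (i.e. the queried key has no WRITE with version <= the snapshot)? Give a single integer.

v1: WRITE c=23  (c history now [(1, 23)])
READ d @v1: history=[] -> no version <= 1 -> NONE
v2: WRITE a=59  (a history now [(2, 59)])
READ c @v1: history=[(1, 23)] -> pick v1 -> 23
v3: WRITE c=7  (c history now [(1, 23), (3, 7)])
v4: WRITE d=13  (d history now [(4, 13)])
READ e @v3: history=[] -> no version <= 3 -> NONE
v5: WRITE a=36  (a history now [(2, 59), (5, 36)])
v6: WRITE c=65  (c history now [(1, 23), (3, 7), (6, 65)])
READ d @v3: history=[(4, 13)] -> no version <= 3 -> NONE
v7: WRITE c=67  (c history now [(1, 23), (3, 7), (6, 65), (7, 67)])
v8: WRITE b=36  (b history now [(8, 36)])
v9: WRITE d=34  (d history now [(4, 13), (9, 34)])
v10: WRITE a=51  (a history now [(2, 59), (5, 36), (10, 51)])
READ d @v5: history=[(4, 13), (9, 34)] -> pick v4 -> 13
v11: WRITE d=24  (d history now [(4, 13), (9, 34), (11, 24)])
v12: WRITE b=2  (b history now [(8, 36), (12, 2)])
v13: WRITE a=42  (a history now [(2, 59), (5, 36), (10, 51), (13, 42)])
v14: WRITE c=5  (c history now [(1, 23), (3, 7), (6, 65), (7, 67), (14, 5)])
Read results in order: ['NONE', '23', 'NONE', 'NONE', '13']
NONE count = 3

Answer: 3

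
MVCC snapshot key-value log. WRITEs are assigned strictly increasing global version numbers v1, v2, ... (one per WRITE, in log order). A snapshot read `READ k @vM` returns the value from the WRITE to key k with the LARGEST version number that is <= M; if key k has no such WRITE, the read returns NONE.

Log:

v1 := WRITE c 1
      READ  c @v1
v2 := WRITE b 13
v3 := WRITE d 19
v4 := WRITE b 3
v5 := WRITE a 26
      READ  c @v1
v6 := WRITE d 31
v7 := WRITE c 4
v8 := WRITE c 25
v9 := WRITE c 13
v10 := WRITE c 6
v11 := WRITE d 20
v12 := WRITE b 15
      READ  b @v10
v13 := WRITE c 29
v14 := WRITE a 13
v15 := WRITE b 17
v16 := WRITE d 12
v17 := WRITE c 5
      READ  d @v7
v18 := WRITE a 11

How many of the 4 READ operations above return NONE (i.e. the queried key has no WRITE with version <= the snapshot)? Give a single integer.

v1: WRITE c=1  (c history now [(1, 1)])
READ c @v1: history=[(1, 1)] -> pick v1 -> 1
v2: WRITE b=13  (b history now [(2, 13)])
v3: WRITE d=19  (d history now [(3, 19)])
v4: WRITE b=3  (b history now [(2, 13), (4, 3)])
v5: WRITE a=26  (a history now [(5, 26)])
READ c @v1: history=[(1, 1)] -> pick v1 -> 1
v6: WRITE d=31  (d history now [(3, 19), (6, 31)])
v7: WRITE c=4  (c history now [(1, 1), (7, 4)])
v8: WRITE c=25  (c history now [(1, 1), (7, 4), (8, 25)])
v9: WRITE c=13  (c history now [(1, 1), (7, 4), (8, 25), (9, 13)])
v10: WRITE c=6  (c history now [(1, 1), (7, 4), (8, 25), (9, 13), (10, 6)])
v11: WRITE d=20  (d history now [(3, 19), (6, 31), (11, 20)])
v12: WRITE b=15  (b history now [(2, 13), (4, 3), (12, 15)])
READ b @v10: history=[(2, 13), (4, 3), (12, 15)] -> pick v4 -> 3
v13: WRITE c=29  (c history now [(1, 1), (7, 4), (8, 25), (9, 13), (10, 6), (13, 29)])
v14: WRITE a=13  (a history now [(5, 26), (14, 13)])
v15: WRITE b=17  (b history now [(2, 13), (4, 3), (12, 15), (15, 17)])
v16: WRITE d=12  (d history now [(3, 19), (6, 31), (11, 20), (16, 12)])
v17: WRITE c=5  (c history now [(1, 1), (7, 4), (8, 25), (9, 13), (10, 6), (13, 29), (17, 5)])
READ d @v7: history=[(3, 19), (6, 31), (11, 20), (16, 12)] -> pick v6 -> 31
v18: WRITE a=11  (a history now [(5, 26), (14, 13), (18, 11)])
Read results in order: ['1', '1', '3', '31']
NONE count = 0

Answer: 0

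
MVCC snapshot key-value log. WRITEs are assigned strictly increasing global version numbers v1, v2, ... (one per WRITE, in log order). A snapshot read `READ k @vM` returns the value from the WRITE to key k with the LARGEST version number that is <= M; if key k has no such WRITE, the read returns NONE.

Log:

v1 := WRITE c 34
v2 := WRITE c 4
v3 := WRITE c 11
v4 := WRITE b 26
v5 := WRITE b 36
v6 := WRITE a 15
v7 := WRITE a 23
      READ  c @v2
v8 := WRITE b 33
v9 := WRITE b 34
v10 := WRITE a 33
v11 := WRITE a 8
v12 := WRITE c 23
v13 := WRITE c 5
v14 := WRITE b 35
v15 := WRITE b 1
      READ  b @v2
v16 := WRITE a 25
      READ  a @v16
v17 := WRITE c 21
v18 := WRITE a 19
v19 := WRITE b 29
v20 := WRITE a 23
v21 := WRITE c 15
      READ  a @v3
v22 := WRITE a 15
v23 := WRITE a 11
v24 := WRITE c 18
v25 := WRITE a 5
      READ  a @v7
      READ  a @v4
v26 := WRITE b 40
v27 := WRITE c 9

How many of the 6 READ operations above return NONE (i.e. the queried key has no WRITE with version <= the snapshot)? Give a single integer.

Answer: 3

Derivation:
v1: WRITE c=34  (c history now [(1, 34)])
v2: WRITE c=4  (c history now [(1, 34), (2, 4)])
v3: WRITE c=11  (c history now [(1, 34), (2, 4), (3, 11)])
v4: WRITE b=26  (b history now [(4, 26)])
v5: WRITE b=36  (b history now [(4, 26), (5, 36)])
v6: WRITE a=15  (a history now [(6, 15)])
v7: WRITE a=23  (a history now [(6, 15), (7, 23)])
READ c @v2: history=[(1, 34), (2, 4), (3, 11)] -> pick v2 -> 4
v8: WRITE b=33  (b history now [(4, 26), (5, 36), (8, 33)])
v9: WRITE b=34  (b history now [(4, 26), (5, 36), (8, 33), (9, 34)])
v10: WRITE a=33  (a history now [(6, 15), (7, 23), (10, 33)])
v11: WRITE a=8  (a history now [(6, 15), (7, 23), (10, 33), (11, 8)])
v12: WRITE c=23  (c history now [(1, 34), (2, 4), (3, 11), (12, 23)])
v13: WRITE c=5  (c history now [(1, 34), (2, 4), (3, 11), (12, 23), (13, 5)])
v14: WRITE b=35  (b history now [(4, 26), (5, 36), (8, 33), (9, 34), (14, 35)])
v15: WRITE b=1  (b history now [(4, 26), (5, 36), (8, 33), (9, 34), (14, 35), (15, 1)])
READ b @v2: history=[(4, 26), (5, 36), (8, 33), (9, 34), (14, 35), (15, 1)] -> no version <= 2 -> NONE
v16: WRITE a=25  (a history now [(6, 15), (7, 23), (10, 33), (11, 8), (16, 25)])
READ a @v16: history=[(6, 15), (7, 23), (10, 33), (11, 8), (16, 25)] -> pick v16 -> 25
v17: WRITE c=21  (c history now [(1, 34), (2, 4), (3, 11), (12, 23), (13, 5), (17, 21)])
v18: WRITE a=19  (a history now [(6, 15), (7, 23), (10, 33), (11, 8), (16, 25), (18, 19)])
v19: WRITE b=29  (b history now [(4, 26), (5, 36), (8, 33), (9, 34), (14, 35), (15, 1), (19, 29)])
v20: WRITE a=23  (a history now [(6, 15), (7, 23), (10, 33), (11, 8), (16, 25), (18, 19), (20, 23)])
v21: WRITE c=15  (c history now [(1, 34), (2, 4), (3, 11), (12, 23), (13, 5), (17, 21), (21, 15)])
READ a @v3: history=[(6, 15), (7, 23), (10, 33), (11, 8), (16, 25), (18, 19), (20, 23)] -> no version <= 3 -> NONE
v22: WRITE a=15  (a history now [(6, 15), (7, 23), (10, 33), (11, 8), (16, 25), (18, 19), (20, 23), (22, 15)])
v23: WRITE a=11  (a history now [(6, 15), (7, 23), (10, 33), (11, 8), (16, 25), (18, 19), (20, 23), (22, 15), (23, 11)])
v24: WRITE c=18  (c history now [(1, 34), (2, 4), (3, 11), (12, 23), (13, 5), (17, 21), (21, 15), (24, 18)])
v25: WRITE a=5  (a history now [(6, 15), (7, 23), (10, 33), (11, 8), (16, 25), (18, 19), (20, 23), (22, 15), (23, 11), (25, 5)])
READ a @v7: history=[(6, 15), (7, 23), (10, 33), (11, 8), (16, 25), (18, 19), (20, 23), (22, 15), (23, 11), (25, 5)] -> pick v7 -> 23
READ a @v4: history=[(6, 15), (7, 23), (10, 33), (11, 8), (16, 25), (18, 19), (20, 23), (22, 15), (23, 11), (25, 5)] -> no version <= 4 -> NONE
v26: WRITE b=40  (b history now [(4, 26), (5, 36), (8, 33), (9, 34), (14, 35), (15, 1), (19, 29), (26, 40)])
v27: WRITE c=9  (c history now [(1, 34), (2, 4), (3, 11), (12, 23), (13, 5), (17, 21), (21, 15), (24, 18), (27, 9)])
Read results in order: ['4', 'NONE', '25', 'NONE', '23', 'NONE']
NONE count = 3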